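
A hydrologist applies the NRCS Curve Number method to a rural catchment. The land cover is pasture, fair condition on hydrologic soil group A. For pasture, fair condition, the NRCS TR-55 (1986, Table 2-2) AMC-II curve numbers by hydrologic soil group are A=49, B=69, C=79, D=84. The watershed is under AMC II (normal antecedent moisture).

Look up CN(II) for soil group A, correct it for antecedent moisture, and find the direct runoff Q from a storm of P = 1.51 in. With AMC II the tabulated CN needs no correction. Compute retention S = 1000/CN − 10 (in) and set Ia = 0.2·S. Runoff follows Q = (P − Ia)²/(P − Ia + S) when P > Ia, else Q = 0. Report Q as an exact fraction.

Q = 0 in ≈ 0.000 in

NRCS table: pasture, fair condition, soil group A → CN(II) = 49
CN(II) = 49; AMC II needs no correction.
S = 1000/49 − 10 = 510/49 in ≈ 10.408 in
Ia = 0.2·(510/49) = 102/49 in ≈ 2.082 in
P = 1.510 ≤ Ia = 2.082 in: entire storm abstracted, Q = 0.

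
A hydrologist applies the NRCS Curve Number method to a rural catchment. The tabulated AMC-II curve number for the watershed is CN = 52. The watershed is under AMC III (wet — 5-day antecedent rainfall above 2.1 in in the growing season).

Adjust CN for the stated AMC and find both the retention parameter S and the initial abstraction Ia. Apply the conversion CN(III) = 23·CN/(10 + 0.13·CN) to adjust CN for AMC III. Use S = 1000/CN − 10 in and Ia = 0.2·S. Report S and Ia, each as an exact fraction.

S = 1200/299 in ≈ 4.013 in; Ia = 240/299 in ≈ 0.803 in

CN(III) from CN(II)=52: (23·52)/(10 + 0.13·52) = 29900/419 ≈ 71.360
Retention S: 1000/CN − 10 with CN=71.360 → S = 1200/299 ≈ 4.013 in
Initial abstraction Ia = S/5 = (1200/299)/5 = 240/299 ≈ 0.803 in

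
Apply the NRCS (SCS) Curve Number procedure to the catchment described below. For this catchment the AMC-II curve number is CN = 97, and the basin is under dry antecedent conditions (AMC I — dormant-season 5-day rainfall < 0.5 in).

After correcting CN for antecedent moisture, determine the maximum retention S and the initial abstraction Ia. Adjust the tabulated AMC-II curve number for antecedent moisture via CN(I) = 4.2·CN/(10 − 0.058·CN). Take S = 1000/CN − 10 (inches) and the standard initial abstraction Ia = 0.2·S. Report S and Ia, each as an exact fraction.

Dry (AMC I): CN(I) = 4.2·97/(10 − 0.058·97) = (2037/5)/(2187/500) = 67900/729 ≈ 93.141
S = 1000/(67900/729) − 10 = 500/679 in ≈ 0.736 in
Initial abstraction Ia = S/5 = (500/679)/5 = 100/679 ≈ 0.147 in

S = 500/679 in ≈ 0.736 in; Ia = 100/679 in ≈ 0.147 in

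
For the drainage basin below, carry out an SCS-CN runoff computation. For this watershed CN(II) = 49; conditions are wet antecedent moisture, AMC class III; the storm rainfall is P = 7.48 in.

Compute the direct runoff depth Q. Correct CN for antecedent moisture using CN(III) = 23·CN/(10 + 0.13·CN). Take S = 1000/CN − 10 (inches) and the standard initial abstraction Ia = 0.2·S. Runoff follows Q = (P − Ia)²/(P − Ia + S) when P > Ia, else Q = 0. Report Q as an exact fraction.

Adjust CN=49 to AMC III: 23·49/(10 + 0.13·49) → 1127 ÷ (1637/100) = 112700/1637 ≈ 68.845
S = 1000/(112700/1637) − 10 = 5100/1127 in ≈ 4.525 in
Ia = 0.2S: 0.2·4.525 = 0.905 in (exactly 1020/1127)
Since P=7.480 > Ia=0.905: effective rainfall P−Ia = 185249/28175 in
Runoff Q = (P−Ia)²/(P−Ia+S) = (6.575)²/(6.575+4.525) = 2018658353/518335475 ≈ 3.895 in

Q = 2018658353/518335475 in ≈ 3.895 in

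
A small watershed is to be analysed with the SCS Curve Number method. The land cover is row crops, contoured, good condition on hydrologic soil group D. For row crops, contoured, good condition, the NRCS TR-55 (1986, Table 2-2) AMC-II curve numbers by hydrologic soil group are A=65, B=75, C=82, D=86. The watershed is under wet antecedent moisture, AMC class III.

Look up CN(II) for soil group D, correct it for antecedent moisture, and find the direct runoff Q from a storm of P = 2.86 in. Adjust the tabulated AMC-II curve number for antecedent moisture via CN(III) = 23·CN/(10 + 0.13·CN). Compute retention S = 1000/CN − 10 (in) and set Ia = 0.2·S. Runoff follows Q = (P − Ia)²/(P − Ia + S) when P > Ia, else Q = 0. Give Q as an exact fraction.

Q = 18070618329/8378165150 in ≈ 2.157 in

NRCS table: row crops, contoured, good condition, soil group D → CN(II) = 86
Wet (AMC III): CN(III) = 23·86/(10 + 0.13·86) = 1978/(1059/50) = 98900/1059 ≈ 93.390
S = 1000/(98900/1059) − 10 = 700/989 in ≈ 0.708 in
Initial abstraction Ia = S/5 = (700/989)/5 = 140/989 ≈ 0.142 in
Since P=2.860 > Ia=0.142: effective rainfall P−Ia = 134427/49450 in
Q: (134427/49450)² ÷ (169427/49450) = 18070618329/8378165150 in (≈ 2.157 in)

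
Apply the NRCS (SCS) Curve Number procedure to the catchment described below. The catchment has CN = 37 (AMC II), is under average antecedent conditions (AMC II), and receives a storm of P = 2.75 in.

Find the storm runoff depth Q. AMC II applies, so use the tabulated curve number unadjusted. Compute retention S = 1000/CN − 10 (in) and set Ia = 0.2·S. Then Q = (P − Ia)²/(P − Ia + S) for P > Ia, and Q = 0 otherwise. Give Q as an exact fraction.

CN(II) = 37; AMC II needs no correction.
Retention S: 1000/CN − 10 with CN=37.000 → S = 630/37 ≈ 17.027 in
Ia = 0.2·(630/37) = 126/37 in ≈ 3.405 in
P = 2.750 ≤ Ia = 3.405 in: entire storm abstracted, Q = 0.

Q = 0 in ≈ 0.000 in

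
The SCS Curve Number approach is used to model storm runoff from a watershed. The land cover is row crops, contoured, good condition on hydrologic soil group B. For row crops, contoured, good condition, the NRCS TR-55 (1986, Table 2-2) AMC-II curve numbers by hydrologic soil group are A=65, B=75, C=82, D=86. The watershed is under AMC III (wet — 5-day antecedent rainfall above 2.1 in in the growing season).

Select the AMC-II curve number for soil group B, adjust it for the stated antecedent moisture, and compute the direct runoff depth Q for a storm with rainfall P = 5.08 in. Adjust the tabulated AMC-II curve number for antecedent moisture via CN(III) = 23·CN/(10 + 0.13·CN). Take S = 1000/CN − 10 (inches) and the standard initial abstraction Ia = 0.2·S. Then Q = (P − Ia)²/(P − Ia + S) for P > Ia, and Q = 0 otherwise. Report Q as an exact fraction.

NRCS table: row crops, contoured, good condition, soil group B → CN(II) = 75
Wet (AMC III): CN(III) = 23·75/(10 + 0.13·75) = 1725/(79/4) = 6900/79 ≈ 87.342
Max retention: S = 1000/(6900/79) − 10 = 100/69 in (≈ 1.449 in)
Ia = 0.2·(100/69) = 20/69 in ≈ 0.290 in
P − Ia = 5.080 − 0.290 = 8263/1725 ≈ 4.790 in (> 0, runoff occurs)
Runoff Q = (P−Ia)²/(P−Ia+S) = (4.790)²/(4.790+1.449) = 68277169/18566175 ≈ 3.678 in

Q = 68277169/18566175 in ≈ 3.678 in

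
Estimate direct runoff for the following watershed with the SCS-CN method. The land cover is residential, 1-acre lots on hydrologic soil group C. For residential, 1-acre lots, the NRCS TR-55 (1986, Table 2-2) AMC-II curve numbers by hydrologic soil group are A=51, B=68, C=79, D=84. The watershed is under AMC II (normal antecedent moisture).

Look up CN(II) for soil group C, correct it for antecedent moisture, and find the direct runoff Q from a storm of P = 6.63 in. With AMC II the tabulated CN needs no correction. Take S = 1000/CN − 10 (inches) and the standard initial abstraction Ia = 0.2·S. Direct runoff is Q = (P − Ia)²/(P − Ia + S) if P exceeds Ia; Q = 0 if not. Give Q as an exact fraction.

Q = 773674443/182166100 in ≈ 4.247 in

NRCS table: residential, 1-acre lots, soil group C → CN(II) = 79
Average conditions: CN = 79 (no AMC adjustment).
Max retention: S = 1000/79 − 10 = 210/79 in (≈ 2.658 in)
Initial abstraction Ia = S/5 = (210/79)/5 = 42/79 ≈ 0.532 in
P − Ia = 6.630 − 0.532 = 48177/7900 ≈ 6.098 in (> 0, runoff occurs)
Q = (48177/7900)²/((48177/7900) + 210/79) = (2321023329/62410000)/(69177/7900) = 773674443/182166100 in ≈ 4.247 in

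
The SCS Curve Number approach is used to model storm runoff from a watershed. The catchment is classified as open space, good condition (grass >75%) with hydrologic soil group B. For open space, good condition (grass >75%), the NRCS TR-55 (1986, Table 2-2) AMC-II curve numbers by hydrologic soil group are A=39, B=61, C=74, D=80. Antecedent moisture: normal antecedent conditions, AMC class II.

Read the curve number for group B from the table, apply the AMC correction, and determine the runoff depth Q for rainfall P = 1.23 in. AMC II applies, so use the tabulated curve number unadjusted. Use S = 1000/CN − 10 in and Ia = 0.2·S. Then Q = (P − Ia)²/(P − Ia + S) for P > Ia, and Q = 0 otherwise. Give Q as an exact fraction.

NRCS table: open space, good condition (grass >75%), soil group B → CN(II) = 61
CN(II) = 61; AMC II needs no correction.
Max retention: S = 1000/61 − 10 = 390/61 in (≈ 6.393 in)
Ia = 0.2S: 0.2·6.393 = 1.279 in (exactly 78/61)
P = 1.230 ≤ Ia = 1.279 in: entire storm abstracted, Q = 0.

Q = 0 in ≈ 0.000 in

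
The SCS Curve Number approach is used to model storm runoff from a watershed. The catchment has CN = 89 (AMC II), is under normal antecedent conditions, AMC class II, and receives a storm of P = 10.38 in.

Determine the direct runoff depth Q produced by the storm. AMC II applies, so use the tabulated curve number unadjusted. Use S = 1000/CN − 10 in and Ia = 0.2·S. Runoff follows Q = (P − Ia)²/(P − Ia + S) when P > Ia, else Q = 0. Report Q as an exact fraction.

CN(II) = 89; AMC II needs no correction.
Max retention: S = 1000/89 − 10 = 110/89 in (≈ 1.236 in)
Initial abstraction Ia = S/5 = (110/89)/5 = 22/89 ≈ 0.247 in
P − Ia = 10.380 − 0.247 = 45091/4450 ≈ 10.133 in (> 0, runoff occurs)
Q: (45091/4450)² ÷ (50591/4450) = 2033198281/225129950 in (≈ 9.031 in)

Q = 2033198281/225129950 in ≈ 9.031 in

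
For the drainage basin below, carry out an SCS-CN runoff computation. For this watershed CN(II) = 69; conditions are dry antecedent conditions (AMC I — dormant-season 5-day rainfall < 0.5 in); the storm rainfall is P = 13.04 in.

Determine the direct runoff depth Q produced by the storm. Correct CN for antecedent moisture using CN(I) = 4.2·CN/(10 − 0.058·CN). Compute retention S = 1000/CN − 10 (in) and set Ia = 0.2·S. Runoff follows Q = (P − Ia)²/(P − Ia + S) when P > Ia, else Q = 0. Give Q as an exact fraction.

Adjust CN=69 to AMC I: 4.2·69/(10 − 0.058·69) → (1449/5) ÷ (2999/500) = 144900/2999 ≈ 48.316
Retention S: 1000/CN − 10 with CN=48.316 → S = 15500/1449 ≈ 10.697 in
Ia = 0.2·(15500/1449) = 3100/1449 in ≈ 2.139 in
P − Ia = 13.040 − 2.139 = 394874/36225 ≈ 10.901 in (> 0, runoff occurs)
Q = (394874/36225)²/((394874/36225) + 15500/1449) = (155925475876/1312250625)/(782374/36225) = 77962737938/14170749075 in ≈ 5.502 in

Q = 77962737938/14170749075 in ≈ 5.502 in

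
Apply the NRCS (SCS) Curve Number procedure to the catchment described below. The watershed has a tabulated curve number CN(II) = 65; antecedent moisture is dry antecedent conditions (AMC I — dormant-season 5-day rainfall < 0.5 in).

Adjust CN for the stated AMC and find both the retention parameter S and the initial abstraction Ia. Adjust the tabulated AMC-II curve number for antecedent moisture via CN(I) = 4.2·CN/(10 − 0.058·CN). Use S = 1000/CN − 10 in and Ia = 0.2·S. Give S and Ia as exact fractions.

Adjust CN=65 to AMC I: 4.2·65/(10 − 0.058·65) → 273 ÷ (623/100) = 3900/89 ≈ 43.820
Max retention: S = 1000/(3900/89) − 10 = 500/39 in (≈ 12.821 in)
Ia = 0.2·(500/39) = 100/39 in ≈ 2.564 in

S = 500/39 in ≈ 12.821 in; Ia = 100/39 in ≈ 2.564 in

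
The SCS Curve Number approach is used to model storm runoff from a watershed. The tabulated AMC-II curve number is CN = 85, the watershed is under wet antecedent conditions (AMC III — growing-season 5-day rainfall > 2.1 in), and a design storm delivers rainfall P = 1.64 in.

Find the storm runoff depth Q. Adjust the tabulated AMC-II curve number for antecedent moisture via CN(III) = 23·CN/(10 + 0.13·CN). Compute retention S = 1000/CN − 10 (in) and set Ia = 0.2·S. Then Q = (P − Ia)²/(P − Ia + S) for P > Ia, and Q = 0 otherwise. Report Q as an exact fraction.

Q = 211149961/215353025 in ≈ 0.980 in

CN(III) from CN(II)=85: (23·85)/(10 + 0.13·85) = 39100/421 ≈ 92.874
Max retention: S = 1000/(39100/421) − 10 = 300/391 in (≈ 0.767 in)
Ia = 0.2S: 0.2·0.767 = 0.153 in (exactly 60/391)
Since P=1.640 > Ia=0.153: effective rainfall P−Ia = 14531/9775 in
Q = (14531/9775)²/((14531/9775) + 300/391) = (211149961/95550625)/(22031/9775) = 211149961/215353025 in ≈ 0.980 in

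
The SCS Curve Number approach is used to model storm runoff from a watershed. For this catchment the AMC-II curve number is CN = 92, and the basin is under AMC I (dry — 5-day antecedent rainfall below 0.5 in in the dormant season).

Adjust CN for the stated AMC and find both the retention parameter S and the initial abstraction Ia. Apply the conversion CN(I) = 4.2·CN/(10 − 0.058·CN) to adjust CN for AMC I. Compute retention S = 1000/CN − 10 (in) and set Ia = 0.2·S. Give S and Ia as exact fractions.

S = 1000/483 in ≈ 2.070 in; Ia = 200/483 in ≈ 0.414 in

Dry (AMC I): CN(I) = 4.2·92/(10 − 0.058·92) = (1932/5)/(583/125) = 48300/583 ≈ 82.847
S = 1000/(48300/583) − 10 = 1000/483 in ≈ 2.070 in
Initial abstraction Ia = S/5 = (1000/483)/5 = 200/483 ≈ 0.414 in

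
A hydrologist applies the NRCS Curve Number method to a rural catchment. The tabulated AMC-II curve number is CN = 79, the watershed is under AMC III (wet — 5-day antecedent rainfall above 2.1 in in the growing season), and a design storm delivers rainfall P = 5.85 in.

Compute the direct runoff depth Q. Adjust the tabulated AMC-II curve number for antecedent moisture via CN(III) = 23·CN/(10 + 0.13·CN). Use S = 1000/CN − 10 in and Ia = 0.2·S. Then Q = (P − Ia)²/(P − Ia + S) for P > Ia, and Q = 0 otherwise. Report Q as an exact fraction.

Q = 13897715907/2982169420 in ≈ 4.660 in

Adjust CN=79 to AMC III: 23·79/(10 + 0.13·79) → 1817 ÷ (2027/100) = 181700/2027 ≈ 89.640
Max retention: S = 1000/(181700/2027) − 10 = 2100/1817 in (≈ 1.156 in)
Initial abstraction Ia = S/5 = (2100/1817)/5 = 420/1817 ≈ 0.231 in
Since P=5.850 > Ia=0.231: effective rainfall P−Ia = 204189/36340 in
Q: (204189/36340)² ÷ (246189/36340) = 13897715907/2982169420 in (≈ 4.660 in)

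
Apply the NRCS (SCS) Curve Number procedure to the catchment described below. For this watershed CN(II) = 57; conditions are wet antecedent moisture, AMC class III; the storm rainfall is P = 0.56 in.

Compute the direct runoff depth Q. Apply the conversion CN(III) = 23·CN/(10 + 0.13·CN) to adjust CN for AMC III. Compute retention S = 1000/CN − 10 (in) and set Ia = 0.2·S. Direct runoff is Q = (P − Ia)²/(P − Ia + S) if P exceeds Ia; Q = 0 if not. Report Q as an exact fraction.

Wet (AMC III): CN(III) = 23·57/(10 + 0.13·57) = 1311/(1741/100) = 131100/1741 ≈ 75.302
S = 1000/(131100/1741) − 10 = 4300/1311 in ≈ 3.280 in
Ia = 0.2S: 0.2·3.280 = 0.656 in (exactly 860/1311)
P = 0.560 ≤ Ia = 0.656 in: entire storm abstracted, Q = 0.

Q = 0 in ≈ 0.000 in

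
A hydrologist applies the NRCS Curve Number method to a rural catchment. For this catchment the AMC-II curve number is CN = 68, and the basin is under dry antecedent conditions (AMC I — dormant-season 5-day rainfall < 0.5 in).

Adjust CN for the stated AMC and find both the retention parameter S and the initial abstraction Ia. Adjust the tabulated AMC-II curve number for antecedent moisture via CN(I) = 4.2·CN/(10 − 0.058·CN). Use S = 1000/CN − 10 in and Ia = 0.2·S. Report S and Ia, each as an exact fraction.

Adjust CN=68 to AMC I: 4.2·68/(10 − 0.058·68) → (1428/5) ÷ (757/125) = 35700/757 ≈ 47.160
Retention S: 1000/CN − 10 with CN=47.160 → S = 4000/357 ≈ 11.204 in
Initial abstraction Ia = S/5 = (4000/357)/5 = 800/357 ≈ 2.241 in

S = 4000/357 in ≈ 11.204 in; Ia = 800/357 in ≈ 2.241 in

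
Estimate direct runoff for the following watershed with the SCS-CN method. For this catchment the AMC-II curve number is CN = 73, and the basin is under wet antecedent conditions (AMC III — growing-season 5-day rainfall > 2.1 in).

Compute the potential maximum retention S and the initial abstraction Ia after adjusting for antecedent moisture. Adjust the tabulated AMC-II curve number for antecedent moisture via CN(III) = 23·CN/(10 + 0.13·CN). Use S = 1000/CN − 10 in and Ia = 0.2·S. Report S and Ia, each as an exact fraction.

Adjust CN=73 to AMC III: 23·73/(10 + 0.13·73) → 1679 ÷ (1949/100) = 167900/1949 ≈ 86.147
Max retention: S = 1000/(167900/1949) − 10 = 2700/1679 in (≈ 1.608 in)
Ia = 0.2S: 0.2·1.608 = 0.322 in (exactly 540/1679)

S = 2700/1679 in ≈ 1.608 in; Ia = 540/1679 in ≈ 0.322 in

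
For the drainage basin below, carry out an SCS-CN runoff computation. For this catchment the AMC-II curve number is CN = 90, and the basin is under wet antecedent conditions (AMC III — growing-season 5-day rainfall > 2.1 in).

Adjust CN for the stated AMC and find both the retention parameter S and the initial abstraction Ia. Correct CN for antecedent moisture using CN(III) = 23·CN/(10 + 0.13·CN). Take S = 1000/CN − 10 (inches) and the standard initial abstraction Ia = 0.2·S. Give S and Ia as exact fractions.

S = 100/207 in ≈ 0.483 in; Ia = 20/207 in ≈ 0.097 in

Adjust CN=90 to AMC III: 23·90/(10 + 0.13·90) → 2070 ÷ (217/10) = 20700/217 ≈ 95.392
Max retention: S = 1000/(20700/217) − 10 = 100/207 in (≈ 0.483 in)
Initial abstraction Ia = S/5 = (100/207)/5 = 20/207 ≈ 0.097 in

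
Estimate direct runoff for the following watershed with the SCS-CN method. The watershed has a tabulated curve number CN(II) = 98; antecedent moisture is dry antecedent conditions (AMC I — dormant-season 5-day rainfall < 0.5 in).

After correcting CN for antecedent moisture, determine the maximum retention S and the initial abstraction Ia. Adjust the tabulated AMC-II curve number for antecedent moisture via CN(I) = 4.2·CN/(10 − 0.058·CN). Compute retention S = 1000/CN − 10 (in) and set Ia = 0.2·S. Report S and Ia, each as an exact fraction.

Adjust CN=98 to AMC I: 4.2·98/(10 − 0.058·98) → (2058/5) ÷ (1079/250) = 102900/1079 ≈ 95.366
Max retention: S = 1000/(102900/1079) − 10 = 500/1029 in (≈ 0.486 in)
Initial abstraction Ia = S/5 = (500/1029)/5 = 100/1029 ≈ 0.097 in

S = 500/1029 in ≈ 0.486 in; Ia = 100/1029 in ≈ 0.097 in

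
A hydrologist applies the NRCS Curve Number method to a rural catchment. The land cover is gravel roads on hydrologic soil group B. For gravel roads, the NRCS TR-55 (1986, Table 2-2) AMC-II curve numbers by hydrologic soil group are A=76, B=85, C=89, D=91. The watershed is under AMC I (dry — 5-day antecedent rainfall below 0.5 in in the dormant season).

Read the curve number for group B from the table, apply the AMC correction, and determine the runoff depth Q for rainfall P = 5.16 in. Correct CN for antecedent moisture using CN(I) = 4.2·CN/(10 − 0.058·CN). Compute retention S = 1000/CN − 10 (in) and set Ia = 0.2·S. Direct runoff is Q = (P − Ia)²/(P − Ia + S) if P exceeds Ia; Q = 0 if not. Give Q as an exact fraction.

Q = 165148201/75419225 in ≈ 2.190 in

NRCS table: gravel roads, soil group B → CN(II) = 85
Adjust CN=85 to AMC I: 4.2·85/(10 − 0.058·85) → 357 ÷ (507/100) = 11900/169 ≈ 70.414
S = 1000/(11900/169) − 10 = 500/119 in ≈ 4.202 in
Initial abstraction Ia = S/5 = (500/119)/5 = 100/119 ≈ 0.840 in
Excess rainfall: 5.160 − 0.840 = 4.320 in; P > Ia so Q > 0
Runoff Q = (P−Ia)²/(P−Ia+S) = (4.320)²/(4.320+4.202) = 165148201/75419225 ≈ 2.190 in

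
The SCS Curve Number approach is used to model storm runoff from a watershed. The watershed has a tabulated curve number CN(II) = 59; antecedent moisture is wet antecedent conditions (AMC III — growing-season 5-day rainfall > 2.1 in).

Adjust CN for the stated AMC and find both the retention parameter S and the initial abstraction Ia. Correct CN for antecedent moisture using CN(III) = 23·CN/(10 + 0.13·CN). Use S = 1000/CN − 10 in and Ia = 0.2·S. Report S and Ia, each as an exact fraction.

S = 4100/1357 in ≈ 3.021 in; Ia = 820/1357 in ≈ 0.604 in

CN(III) from CN(II)=59: (23·59)/(10 + 0.13·59) = 135700/1767 ≈ 76.797
Retention S: 1000/CN − 10 with CN=76.797 → S = 4100/1357 ≈ 3.021 in
Initial abstraction Ia = S/5 = (4100/1357)/5 = 820/1357 ≈ 0.604 in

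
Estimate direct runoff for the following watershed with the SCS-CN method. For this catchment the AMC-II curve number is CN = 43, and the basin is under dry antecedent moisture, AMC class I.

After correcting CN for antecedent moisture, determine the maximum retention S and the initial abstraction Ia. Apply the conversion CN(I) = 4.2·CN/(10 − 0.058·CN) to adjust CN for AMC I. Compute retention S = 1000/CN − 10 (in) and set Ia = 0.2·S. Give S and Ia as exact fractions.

Dry (AMC I): CN(I) = 4.2·43/(10 − 0.058·43) = (903/5)/(3753/500) = 30100/1251 ≈ 24.061
Retention S: 1000/CN − 10 with CN=24.061 → S = 9500/301 ≈ 31.561 in
Ia = 0.2S: 0.2·31.561 = 6.312 in (exactly 1900/301)

S = 9500/301 in ≈ 31.561 in; Ia = 1900/301 in ≈ 6.312 in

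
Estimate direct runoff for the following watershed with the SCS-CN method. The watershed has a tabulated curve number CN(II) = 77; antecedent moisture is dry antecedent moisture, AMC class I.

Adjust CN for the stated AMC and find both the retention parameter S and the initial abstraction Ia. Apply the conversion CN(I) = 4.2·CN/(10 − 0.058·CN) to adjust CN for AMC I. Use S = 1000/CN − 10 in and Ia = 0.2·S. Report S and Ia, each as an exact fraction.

S = 11500/1617 in ≈ 7.112 in; Ia = 2300/1617 in ≈ 1.422 in

Adjust CN=77 to AMC I: 4.2·77/(10 − 0.058·77) → (1617/5) ÷ (2767/500) = 161700/2767 ≈ 58.439
Max retention: S = 1000/(161700/2767) − 10 = 11500/1617 in (≈ 7.112 in)
Ia = 0.2S: 0.2·7.112 = 1.422 in (exactly 2300/1617)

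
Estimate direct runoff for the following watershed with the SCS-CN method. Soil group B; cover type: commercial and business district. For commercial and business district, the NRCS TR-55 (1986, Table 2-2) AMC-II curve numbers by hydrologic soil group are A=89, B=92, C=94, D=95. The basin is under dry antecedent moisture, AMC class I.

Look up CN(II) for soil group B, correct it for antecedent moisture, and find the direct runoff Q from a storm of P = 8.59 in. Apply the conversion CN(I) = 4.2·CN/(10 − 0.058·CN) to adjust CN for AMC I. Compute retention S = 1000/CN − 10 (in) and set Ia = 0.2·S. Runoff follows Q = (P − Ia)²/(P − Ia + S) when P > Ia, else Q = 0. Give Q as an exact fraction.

NRCS table: commercial and business district, soil group B → CN(II) = 92
CN(I) from CN(II)=92: (4.2·92)/(10 − 0.058·92) = 48300/583 ≈ 82.847
Max retention: S = 1000/(48300/583) − 10 = 1000/483 in (≈ 2.070 in)
Ia = 0.2·(1000/483) = 200/483 in ≈ 0.414 in
Since P=8.590 > Ia=0.414: effective rainfall P−Ia = 394897/48300 in
Q: (394897/48300)² ÷ (494897/48300) = 155943640609/23903525100 in (≈ 6.524 in)

Q = 155943640609/23903525100 in ≈ 6.524 in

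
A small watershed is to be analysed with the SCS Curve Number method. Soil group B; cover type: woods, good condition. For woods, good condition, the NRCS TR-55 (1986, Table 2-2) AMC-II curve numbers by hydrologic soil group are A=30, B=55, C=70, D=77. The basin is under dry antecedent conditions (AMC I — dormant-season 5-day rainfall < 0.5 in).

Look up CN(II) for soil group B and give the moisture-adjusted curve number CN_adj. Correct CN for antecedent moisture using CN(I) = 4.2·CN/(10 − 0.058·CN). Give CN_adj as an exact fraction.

NRCS table: woods, good condition, soil group B → CN(II) = 55
Dry (AMC I): CN(I) = 4.2·55/(10 − 0.058·55) = 231/(681/100) = 7700/227 ≈ 33.921

CN_adj = 7700/227 ≈ 33.921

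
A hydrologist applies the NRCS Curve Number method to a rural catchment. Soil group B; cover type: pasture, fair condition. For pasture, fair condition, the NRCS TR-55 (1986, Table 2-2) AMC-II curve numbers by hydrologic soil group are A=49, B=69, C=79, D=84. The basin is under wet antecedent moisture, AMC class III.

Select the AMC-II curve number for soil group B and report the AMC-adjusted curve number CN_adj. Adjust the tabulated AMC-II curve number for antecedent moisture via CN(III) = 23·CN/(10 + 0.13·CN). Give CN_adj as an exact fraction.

NRCS table: pasture, fair condition, soil group B → CN(II) = 69
CN(III) from CN(II)=69: (23·69)/(10 + 0.13·69) = 158700/1897 ≈ 83.658

CN_adj = 158700/1897 ≈ 83.658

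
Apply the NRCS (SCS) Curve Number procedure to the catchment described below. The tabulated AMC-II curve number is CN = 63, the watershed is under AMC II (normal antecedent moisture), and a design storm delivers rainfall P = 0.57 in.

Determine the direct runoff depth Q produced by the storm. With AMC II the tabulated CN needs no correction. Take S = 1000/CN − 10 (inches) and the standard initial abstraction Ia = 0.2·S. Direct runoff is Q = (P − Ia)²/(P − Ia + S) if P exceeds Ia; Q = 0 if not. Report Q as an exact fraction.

Q = 0 in ≈ 0.000 in

AMC II — tabulated CN = 63 applies directly.
S = 1000/63 − 10 = 370/63 in ≈ 5.873 in
Ia = 0.2·(370/63) = 74/63 in ≈ 1.175 in
P = 0.570 ≤ Ia = 1.175 in: entire storm abstracted, Q = 0.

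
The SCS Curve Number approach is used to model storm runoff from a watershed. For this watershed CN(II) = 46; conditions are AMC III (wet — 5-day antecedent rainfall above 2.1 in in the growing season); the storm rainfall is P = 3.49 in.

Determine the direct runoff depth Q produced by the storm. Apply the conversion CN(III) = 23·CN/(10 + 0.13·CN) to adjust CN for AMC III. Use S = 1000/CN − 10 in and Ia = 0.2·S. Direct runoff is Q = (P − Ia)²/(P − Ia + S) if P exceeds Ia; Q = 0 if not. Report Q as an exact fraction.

Adjust CN=46 to AMC III: 23·46/(10 + 0.13·46) → 1058 ÷ (799/50) = 52900/799 ≈ 66.208
Max retention: S = 1000/(52900/799) − 10 = 2700/529 in (≈ 5.104 in)
Ia = 0.2S: 0.2·5.104 = 1.021 in (exactly 540/529)
Excess rainfall: 3.490 − 1.021 = 2.469 in; P > Ia so Q > 0
Q = (130621/52900)²/((130621/52900) + 2700/529) = (17061845641/2798410000)/(400621/52900) = 17061845641/21192850900 in ≈ 0.805 in

Q = 17061845641/21192850900 in ≈ 0.805 in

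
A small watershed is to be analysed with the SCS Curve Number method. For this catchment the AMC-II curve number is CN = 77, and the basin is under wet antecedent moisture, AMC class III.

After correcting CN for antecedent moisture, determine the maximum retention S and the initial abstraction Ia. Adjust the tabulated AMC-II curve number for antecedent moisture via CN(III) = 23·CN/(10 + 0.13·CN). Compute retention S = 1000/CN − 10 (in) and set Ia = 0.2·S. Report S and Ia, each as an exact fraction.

Adjust CN=77 to AMC III: 23·77/(10 + 0.13·77) → 1771 ÷ (2001/100) = 7700/87 ≈ 88.506
S = 1000/(7700/87) − 10 = 100/77 in ≈ 1.299 in
Ia = 0.2·(100/77) = 20/77 in ≈ 0.260 in

S = 100/77 in ≈ 1.299 in; Ia = 20/77 in ≈ 0.260 in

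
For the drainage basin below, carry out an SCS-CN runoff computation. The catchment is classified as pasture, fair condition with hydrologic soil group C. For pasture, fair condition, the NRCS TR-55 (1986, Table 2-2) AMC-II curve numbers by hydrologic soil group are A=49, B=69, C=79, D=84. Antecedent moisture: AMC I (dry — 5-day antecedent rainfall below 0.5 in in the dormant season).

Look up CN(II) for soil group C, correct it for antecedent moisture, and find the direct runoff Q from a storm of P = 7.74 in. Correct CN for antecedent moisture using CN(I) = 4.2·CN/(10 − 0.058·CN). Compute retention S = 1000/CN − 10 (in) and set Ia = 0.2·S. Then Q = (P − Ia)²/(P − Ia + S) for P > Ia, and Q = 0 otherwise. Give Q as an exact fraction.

Q = 653978329/199763350 in ≈ 3.274 in

NRCS table: pasture, fair condition, soil group C → CN(II) = 79
CN(I) from CN(II)=79: (4.2·79)/(10 − 0.058·79) = 7900/129 ≈ 61.240
S = 1000/(7900/129) − 10 = 500/79 in ≈ 6.329 in
Ia = 0.2·(500/79) = 100/79 in ≈ 1.266 in
Since P=7.740 > Ia=1.266: effective rainfall P−Ia = 25573/3950 in
Runoff Q = (P−Ia)²/(P−Ia+S) = (6.474)²/(6.474+6.329) = 653978329/199763350 ≈ 3.274 in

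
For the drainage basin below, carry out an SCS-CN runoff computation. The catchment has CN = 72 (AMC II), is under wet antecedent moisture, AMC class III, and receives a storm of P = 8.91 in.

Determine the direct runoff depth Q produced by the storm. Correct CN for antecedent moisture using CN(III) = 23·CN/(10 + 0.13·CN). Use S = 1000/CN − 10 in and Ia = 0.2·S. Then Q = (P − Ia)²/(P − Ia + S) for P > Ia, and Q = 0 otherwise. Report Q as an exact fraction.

CN(III) from CN(II)=72: (23·72)/(10 + 0.13·72) = 10350/121 ≈ 85.537
Retention S: 1000/CN − 10 with CN=85.537 → S = 350/207 ≈ 1.691 in
Ia = 0.2·(350/207) = 70/207 in ≈ 0.338 in
Since P=8.910 > Ia=0.338: effective rainfall P−Ia = 177437/20700 in
Q = (177437/20700)²/((177437/20700) + 350/207) = (31483888969/428490000)/(212437/20700) = 31483888969/4397445900 in ≈ 7.160 in

Q = 31483888969/4397445900 in ≈ 7.160 in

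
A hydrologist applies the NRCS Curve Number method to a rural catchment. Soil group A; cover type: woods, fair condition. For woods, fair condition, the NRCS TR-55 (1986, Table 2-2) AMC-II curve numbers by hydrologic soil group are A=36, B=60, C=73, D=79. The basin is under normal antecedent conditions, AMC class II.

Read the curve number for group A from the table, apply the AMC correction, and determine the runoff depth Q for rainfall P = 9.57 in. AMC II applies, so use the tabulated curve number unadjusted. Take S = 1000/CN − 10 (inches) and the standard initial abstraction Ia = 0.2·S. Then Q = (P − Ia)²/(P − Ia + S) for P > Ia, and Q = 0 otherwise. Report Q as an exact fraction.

Q = 29300569/19271700 in ≈ 1.520 in

NRCS table: woods, fair condition, soil group A → CN(II) = 36
Average conditions: CN = 36 (no AMC adjustment).
S = 1000/36 − 10 = 160/9 in ≈ 17.778 in
Ia = 0.2S: 0.2·17.778 = 3.556 in (exactly 32/9)
Since P=9.570 > Ia=3.556: effective rainfall P−Ia = 5413/900 in
Q = (5413/900)²/((5413/900) + 160/9) = (29300569/810000)/(21413/900) = 29300569/19271700 in ≈ 1.520 in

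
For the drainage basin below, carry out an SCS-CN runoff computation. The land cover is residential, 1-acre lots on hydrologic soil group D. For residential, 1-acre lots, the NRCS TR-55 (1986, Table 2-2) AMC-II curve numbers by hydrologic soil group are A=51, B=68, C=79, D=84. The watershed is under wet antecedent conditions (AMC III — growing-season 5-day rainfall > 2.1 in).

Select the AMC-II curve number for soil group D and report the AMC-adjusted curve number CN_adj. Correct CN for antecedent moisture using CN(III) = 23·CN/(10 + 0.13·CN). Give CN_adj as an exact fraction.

NRCS table: residential, 1-acre lots, soil group D → CN(II) = 84
Wet (AMC III): CN(III) = 23·84/(10 + 0.13·84) = 1932/(523/25) = 48300/523 ≈ 92.352

CN_adj = 48300/523 ≈ 92.352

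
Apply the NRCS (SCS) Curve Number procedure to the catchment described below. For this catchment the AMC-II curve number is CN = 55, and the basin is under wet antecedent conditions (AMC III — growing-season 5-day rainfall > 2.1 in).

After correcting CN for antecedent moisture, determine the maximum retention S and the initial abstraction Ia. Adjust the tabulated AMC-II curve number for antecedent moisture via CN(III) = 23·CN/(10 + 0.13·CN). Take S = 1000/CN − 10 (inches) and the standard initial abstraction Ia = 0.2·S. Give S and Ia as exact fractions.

S = 900/253 in ≈ 3.557 in; Ia = 180/253 in ≈ 0.711 in

Wet (AMC III): CN(III) = 23·55/(10 + 0.13·55) = 1265/(343/20) = 25300/343 ≈ 73.761
Retention S: 1000/CN − 10 with CN=73.761 → S = 900/253 ≈ 3.557 in
Ia = 0.2S: 0.2·3.557 = 0.711 in (exactly 180/253)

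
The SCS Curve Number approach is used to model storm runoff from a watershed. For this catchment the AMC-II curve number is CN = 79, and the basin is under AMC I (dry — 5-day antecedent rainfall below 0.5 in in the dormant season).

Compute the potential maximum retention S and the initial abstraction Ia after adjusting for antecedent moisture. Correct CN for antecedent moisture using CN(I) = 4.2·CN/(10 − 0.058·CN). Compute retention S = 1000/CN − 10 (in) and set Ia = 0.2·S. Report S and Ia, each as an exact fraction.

Dry (AMC I): CN(I) = 4.2·79/(10 − 0.058·79) = (1659/5)/(2709/500) = 7900/129 ≈ 61.240
Retention S: 1000/CN − 10 with CN=61.240 → S = 500/79 ≈ 6.329 in
Ia = 0.2S: 0.2·6.329 = 1.266 in (exactly 100/79)

S = 500/79 in ≈ 6.329 in; Ia = 100/79 in ≈ 1.266 in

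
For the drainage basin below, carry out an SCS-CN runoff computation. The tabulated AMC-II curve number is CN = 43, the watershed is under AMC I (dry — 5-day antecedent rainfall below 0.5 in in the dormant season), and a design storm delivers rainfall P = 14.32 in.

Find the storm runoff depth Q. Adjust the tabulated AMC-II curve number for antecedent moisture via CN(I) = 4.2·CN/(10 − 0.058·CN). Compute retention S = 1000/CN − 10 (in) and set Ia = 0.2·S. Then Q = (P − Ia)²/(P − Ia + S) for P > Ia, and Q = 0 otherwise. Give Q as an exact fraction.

Q = 1815513282/1120314475 in ≈ 1.621 in

CN(I) from CN(II)=43: (4.2·43)/(10 − 0.058·43) = 30100/1251 ≈ 24.061
S = 1000/(30100/1251) − 10 = 9500/301 in ≈ 31.561 in
Ia = 0.2·(9500/301) = 1900/301 in ≈ 6.312 in
Since P=14.320 > Ia=6.312: effective rainfall P−Ia = 60258/7525 in
Runoff Q = (P−Ia)²/(P−Ia+S) = (8.008)²/(8.008+31.561) = 1815513282/1120314475 ≈ 1.621 in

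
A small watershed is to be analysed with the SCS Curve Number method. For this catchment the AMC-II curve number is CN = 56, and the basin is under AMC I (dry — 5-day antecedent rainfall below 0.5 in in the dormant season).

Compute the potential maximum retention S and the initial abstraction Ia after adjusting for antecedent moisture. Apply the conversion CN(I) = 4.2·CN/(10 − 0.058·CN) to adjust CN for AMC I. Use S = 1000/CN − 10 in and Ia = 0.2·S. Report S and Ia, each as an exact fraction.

S = 2750/147 in ≈ 18.707 in; Ia = 550/147 in ≈ 3.741 in

Adjust CN=56 to AMC I: 4.2·56/(10 − 0.058·56) → (1176/5) ÷ (844/125) = 7350/211 ≈ 34.834
Retention S: 1000/CN − 10 with CN=34.834 → S = 2750/147 ≈ 18.707 in
Ia = 0.2·(2750/147) = 550/147 in ≈ 3.741 in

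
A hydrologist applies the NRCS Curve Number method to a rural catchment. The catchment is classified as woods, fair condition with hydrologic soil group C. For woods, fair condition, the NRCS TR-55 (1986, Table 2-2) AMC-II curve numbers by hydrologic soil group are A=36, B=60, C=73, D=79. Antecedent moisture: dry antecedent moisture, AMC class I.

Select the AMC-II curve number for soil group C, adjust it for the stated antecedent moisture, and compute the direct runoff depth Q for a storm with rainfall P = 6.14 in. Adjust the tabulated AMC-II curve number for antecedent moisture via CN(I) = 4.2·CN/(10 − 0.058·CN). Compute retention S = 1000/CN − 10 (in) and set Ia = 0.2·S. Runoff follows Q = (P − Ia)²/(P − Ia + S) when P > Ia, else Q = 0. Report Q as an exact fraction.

NRCS table: woods, fair condition, soil group C → CN(II) = 73
Adjust CN=73 to AMC I: 4.2·73/(10 − 0.058·73) → (1533/5) ÷ (2883/500) = 51100/961 ≈ 53.174
S = 1000/(51100/961) − 10 = 4500/511 in ≈ 8.806 in
Initial abstraction Ia = S/5 = (4500/511)/5 = 900/511 ≈ 1.761 in
Since P=6.140 > Ia=1.761: effective rainfall P−Ia = 111877/25550 in
Q = (111877/25550)²/((111877/25550) + 4500/511) = (12516463129/652802500)/(336877/25550) = 12516463129/8607207350 in ≈ 1.454 in

Q = 12516463129/8607207350 in ≈ 1.454 in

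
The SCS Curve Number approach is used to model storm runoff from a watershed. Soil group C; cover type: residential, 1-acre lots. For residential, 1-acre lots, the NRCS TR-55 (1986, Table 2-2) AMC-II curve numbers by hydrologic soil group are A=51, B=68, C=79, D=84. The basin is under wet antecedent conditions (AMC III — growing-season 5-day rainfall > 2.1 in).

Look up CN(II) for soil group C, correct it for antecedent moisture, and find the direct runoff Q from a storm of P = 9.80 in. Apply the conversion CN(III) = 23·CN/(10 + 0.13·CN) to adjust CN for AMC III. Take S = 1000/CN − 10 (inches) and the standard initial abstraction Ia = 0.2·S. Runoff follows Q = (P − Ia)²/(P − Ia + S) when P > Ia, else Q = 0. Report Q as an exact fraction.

Q = 1079620927/126454115 in ≈ 8.538 in

NRCS table: residential, 1-acre lots, soil group C → CN(II) = 79
CN(III) from CN(II)=79: (23·79)/(10 + 0.13·79) = 181700/2027 ≈ 89.640
Retention S: 1000/CN − 10 with CN=89.640 → S = 2100/1817 ≈ 1.156 in
Ia = 0.2·(2100/1817) = 420/1817 in ≈ 0.231 in
P − Ia = 9.800 − 0.231 = 86933/9085 ≈ 9.569 in (> 0, runoff occurs)
Runoff Q = (P−Ia)²/(P−Ia+S) = (9.569)²/(9.569+1.156) = 1079620927/126454115 ≈ 8.538 in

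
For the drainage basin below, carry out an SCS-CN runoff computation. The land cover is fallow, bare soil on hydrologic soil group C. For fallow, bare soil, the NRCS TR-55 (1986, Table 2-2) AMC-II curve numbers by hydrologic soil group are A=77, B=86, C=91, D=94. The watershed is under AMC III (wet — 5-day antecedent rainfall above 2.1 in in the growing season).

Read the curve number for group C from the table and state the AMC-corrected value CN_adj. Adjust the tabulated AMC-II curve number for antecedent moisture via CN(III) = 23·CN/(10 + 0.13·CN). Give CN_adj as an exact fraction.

CN_adj = 209300/2183 ≈ 95.877

NRCS table: fallow, bare soil, soil group C → CN(II) = 91
Wet (AMC III): CN(III) = 23·91/(10 + 0.13·91) = 2093/(2183/100) = 209300/2183 ≈ 95.877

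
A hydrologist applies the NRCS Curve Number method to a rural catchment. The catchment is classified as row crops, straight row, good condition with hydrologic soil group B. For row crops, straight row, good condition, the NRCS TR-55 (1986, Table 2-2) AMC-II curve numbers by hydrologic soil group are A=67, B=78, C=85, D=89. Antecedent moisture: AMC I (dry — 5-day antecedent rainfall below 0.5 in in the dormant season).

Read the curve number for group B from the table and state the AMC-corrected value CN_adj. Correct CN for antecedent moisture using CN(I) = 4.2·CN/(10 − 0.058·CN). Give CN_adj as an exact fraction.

CN_adj = 81900/1369 ≈ 59.825

NRCS table: row crops, straight row, good condition, soil group B → CN(II) = 78
Dry (AMC I): CN(I) = 4.2·78/(10 − 0.058·78) = (1638/5)/(1369/250) = 81900/1369 ≈ 59.825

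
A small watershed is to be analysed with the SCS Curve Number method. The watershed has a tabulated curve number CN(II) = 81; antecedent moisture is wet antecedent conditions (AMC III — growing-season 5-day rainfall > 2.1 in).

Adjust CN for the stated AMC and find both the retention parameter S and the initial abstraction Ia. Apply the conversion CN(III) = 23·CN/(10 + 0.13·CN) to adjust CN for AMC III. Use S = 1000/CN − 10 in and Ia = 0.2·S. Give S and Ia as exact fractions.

Wet (AMC III): CN(III) = 23·81/(10 + 0.13·81) = 1863/(2053/100) = 186300/2053 ≈ 90.745
Max retention: S = 1000/(186300/2053) − 10 = 1900/1863 in (≈ 1.020 in)
Initial abstraction Ia = S/5 = (1900/1863)/5 = 380/1863 ≈ 0.204 in

S = 1900/1863 in ≈ 1.020 in; Ia = 380/1863 in ≈ 0.204 in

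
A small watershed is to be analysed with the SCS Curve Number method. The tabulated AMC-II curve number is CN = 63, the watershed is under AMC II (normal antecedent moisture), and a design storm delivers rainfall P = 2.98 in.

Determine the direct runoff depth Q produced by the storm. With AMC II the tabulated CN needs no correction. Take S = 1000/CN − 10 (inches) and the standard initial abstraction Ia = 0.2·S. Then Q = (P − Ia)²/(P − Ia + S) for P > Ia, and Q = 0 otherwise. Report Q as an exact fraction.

Q = 32341969/76189050 in ≈ 0.424 in

AMC II — tabulated CN = 63 applies directly.
S = 1000/63 − 10 = 370/63 in ≈ 5.873 in
Ia = 0.2S: 0.2·5.873 = 1.175 in (exactly 74/63)
Since P=2.980 > Ia=1.175: effective rainfall P−Ia = 5687/3150 in
Runoff Q = (P−Ia)²/(P−Ia+S) = (1.805)²/(1.805+5.873) = 32341969/76189050 ≈ 0.424 in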